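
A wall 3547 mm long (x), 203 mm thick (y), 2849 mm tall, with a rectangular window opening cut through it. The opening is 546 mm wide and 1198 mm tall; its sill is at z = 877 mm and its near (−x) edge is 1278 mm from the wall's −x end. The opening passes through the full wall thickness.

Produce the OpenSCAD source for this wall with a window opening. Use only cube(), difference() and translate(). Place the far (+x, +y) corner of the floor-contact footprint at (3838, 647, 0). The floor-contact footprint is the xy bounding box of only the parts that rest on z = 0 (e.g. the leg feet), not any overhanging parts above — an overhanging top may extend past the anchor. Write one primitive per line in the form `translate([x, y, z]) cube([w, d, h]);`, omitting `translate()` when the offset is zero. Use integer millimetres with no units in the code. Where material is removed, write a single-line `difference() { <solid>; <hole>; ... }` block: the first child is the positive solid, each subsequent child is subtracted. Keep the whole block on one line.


difference() { translate([291, 444, 0]) cube([3547, 203, 2849]); translate([1569, 444, 877]) cube([546, 203, 1198]); }


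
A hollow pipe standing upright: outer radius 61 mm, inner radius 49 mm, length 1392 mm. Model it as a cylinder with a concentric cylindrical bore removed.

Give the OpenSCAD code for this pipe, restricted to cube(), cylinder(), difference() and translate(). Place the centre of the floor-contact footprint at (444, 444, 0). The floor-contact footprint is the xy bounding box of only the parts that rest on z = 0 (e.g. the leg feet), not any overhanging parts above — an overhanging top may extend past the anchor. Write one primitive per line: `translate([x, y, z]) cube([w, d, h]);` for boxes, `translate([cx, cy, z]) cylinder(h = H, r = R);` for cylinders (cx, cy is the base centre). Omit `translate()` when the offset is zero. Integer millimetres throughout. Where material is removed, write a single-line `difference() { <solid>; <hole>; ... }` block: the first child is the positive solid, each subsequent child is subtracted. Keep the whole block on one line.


difference() { translate([444, 444, 0]) cylinder(h = 1392, r = 61); translate([444, 444, 0]) cylinder(h = 1392, r = 49); }


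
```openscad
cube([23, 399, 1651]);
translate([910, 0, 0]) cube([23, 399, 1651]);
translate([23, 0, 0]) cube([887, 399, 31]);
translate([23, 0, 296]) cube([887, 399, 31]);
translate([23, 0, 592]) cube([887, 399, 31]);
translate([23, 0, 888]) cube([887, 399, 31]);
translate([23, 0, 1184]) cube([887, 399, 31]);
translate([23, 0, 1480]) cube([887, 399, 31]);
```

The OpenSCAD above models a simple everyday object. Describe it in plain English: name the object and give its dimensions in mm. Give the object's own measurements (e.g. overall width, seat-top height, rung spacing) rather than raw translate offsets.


An open bookshelf. Two side panels, each 23 mm thick, 399 mm deep and 1651 mm tall, stand 933 mm apart (outside-to-outside). Between them sit 6 shelves, each 31 mm thick and 399 mm deep, spanning the full gap between the sides. The bottom shelf rests on the floor (its underside at z = 0) and the clear gap between one shelf's top and the next shelf's underside is 265 mm.


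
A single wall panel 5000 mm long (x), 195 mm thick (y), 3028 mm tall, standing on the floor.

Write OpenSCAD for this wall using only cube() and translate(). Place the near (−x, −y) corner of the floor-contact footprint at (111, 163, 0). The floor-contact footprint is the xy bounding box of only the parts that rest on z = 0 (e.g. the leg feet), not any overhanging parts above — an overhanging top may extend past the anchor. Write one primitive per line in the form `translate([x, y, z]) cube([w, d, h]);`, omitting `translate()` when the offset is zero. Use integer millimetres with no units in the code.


translate([111, 163, 0]) cube([5000, 195, 3028]);


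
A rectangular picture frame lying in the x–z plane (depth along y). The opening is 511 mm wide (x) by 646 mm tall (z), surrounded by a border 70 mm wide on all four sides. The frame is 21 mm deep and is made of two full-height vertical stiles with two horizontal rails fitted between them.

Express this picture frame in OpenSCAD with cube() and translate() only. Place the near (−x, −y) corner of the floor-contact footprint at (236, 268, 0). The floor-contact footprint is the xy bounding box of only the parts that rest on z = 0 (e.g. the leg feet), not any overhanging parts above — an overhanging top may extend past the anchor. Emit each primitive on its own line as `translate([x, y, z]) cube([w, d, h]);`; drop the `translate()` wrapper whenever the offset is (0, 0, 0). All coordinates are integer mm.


translate([236, 268, 0]) cube([70, 21, 786]);
translate([817, 268, 0]) cube([70, 21, 786]);
translate([306, 268, 0]) cube([511, 21, 70]);
translate([306, 268, 716]) cube([511, 21, 70]);


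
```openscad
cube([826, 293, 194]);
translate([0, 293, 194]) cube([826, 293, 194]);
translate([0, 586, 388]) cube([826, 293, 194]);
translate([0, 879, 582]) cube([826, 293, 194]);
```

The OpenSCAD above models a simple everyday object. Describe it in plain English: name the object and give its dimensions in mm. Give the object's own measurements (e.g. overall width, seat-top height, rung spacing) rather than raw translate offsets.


A straight staircase of 4 solid steps. Each step is 826 mm wide (x), 293 mm deep (y, the going) and 194 mm tall (the rise). The first step rests on the floor; each subsequent step sits one going further in +y and one rise higher in +z, directly behind and above the previous step with no overlap.


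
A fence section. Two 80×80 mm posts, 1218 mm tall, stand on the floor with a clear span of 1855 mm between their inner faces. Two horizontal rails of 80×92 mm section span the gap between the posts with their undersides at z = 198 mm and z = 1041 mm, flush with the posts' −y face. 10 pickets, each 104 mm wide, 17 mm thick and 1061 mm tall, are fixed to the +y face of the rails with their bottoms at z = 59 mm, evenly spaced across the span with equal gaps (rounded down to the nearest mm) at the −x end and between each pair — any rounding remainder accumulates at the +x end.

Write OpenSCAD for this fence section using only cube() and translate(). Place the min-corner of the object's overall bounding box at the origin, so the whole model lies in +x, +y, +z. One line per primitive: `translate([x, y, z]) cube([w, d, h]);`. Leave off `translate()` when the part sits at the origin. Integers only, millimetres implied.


cube([80, 80, 1218]);
translate([1935, 0, 0]) cube([80, 80, 1218]);
translate([80, 0, 198]) cube([1855, 80, 92]);
translate([80, 0, 1041]) cube([1855, 80, 92]);
translate([154, 80, 59]) cube([104, 17, 1061]);
translate([332, 80, 59]) cube([104, 17, 1061]);
translate([510, 80, 59]) cube([104, 17, 1061]);
translate([688, 80, 59]) cube([104, 17, 1061]);
translate([866, 80, 59]) cube([104, 17, 1061]);
translate([1044, 80, 59]) cube([104, 17, 1061]);
translate([1222, 80, 59]) cube([104, 17, 1061]);
translate([1400, 80, 59]) cube([104, 17, 1061]);
translate([1578, 80, 59]) cube([104, 17, 1061]);
translate([1756, 80, 59]) cube([104, 17, 1061]);


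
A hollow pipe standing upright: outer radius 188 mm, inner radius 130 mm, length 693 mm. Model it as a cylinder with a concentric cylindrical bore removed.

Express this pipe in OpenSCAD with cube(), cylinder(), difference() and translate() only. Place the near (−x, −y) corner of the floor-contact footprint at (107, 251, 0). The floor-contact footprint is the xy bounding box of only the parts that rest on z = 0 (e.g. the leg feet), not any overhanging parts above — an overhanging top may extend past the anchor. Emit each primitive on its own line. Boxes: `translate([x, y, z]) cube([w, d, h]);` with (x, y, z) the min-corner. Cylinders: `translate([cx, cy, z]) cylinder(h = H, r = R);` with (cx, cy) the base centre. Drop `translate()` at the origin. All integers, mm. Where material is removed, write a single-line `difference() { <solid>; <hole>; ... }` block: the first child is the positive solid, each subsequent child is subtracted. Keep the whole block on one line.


difference() { translate([295, 439, 0]) cylinder(h = 693, r = 188); translate([295, 439, 0]) cylinder(h = 693, r = 130); }


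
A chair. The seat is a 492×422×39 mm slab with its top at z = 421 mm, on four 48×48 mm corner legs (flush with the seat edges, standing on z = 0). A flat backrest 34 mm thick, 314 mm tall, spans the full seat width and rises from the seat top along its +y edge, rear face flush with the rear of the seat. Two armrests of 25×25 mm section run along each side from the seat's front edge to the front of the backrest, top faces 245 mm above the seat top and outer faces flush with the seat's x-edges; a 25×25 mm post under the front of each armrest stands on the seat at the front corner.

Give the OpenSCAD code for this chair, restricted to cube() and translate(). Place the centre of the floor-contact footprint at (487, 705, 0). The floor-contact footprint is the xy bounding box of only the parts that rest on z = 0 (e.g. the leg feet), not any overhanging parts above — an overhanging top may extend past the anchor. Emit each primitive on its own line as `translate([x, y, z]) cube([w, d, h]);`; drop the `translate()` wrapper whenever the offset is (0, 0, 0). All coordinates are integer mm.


translate([241, 494, 382]) cube([492, 422, 39]);
translate([241, 494, 0]) cube([48, 48, 382]);
translate([685, 494, 0]) cube([48, 48, 382]);
translate([241, 868, 0]) cube([48, 48, 382]);
translate([685, 868, 0]) cube([48, 48, 382]);
translate([241, 882, 421]) cube([492, 34, 314]);
translate([241, 494, 641]) cube([25, 388, 25]);
translate([708, 494, 641]) cube([25, 388, 25]);
translate([241, 494, 421]) cube([25, 25, 220]);
translate([708, 494, 421]) cube([25, 25, 220]);


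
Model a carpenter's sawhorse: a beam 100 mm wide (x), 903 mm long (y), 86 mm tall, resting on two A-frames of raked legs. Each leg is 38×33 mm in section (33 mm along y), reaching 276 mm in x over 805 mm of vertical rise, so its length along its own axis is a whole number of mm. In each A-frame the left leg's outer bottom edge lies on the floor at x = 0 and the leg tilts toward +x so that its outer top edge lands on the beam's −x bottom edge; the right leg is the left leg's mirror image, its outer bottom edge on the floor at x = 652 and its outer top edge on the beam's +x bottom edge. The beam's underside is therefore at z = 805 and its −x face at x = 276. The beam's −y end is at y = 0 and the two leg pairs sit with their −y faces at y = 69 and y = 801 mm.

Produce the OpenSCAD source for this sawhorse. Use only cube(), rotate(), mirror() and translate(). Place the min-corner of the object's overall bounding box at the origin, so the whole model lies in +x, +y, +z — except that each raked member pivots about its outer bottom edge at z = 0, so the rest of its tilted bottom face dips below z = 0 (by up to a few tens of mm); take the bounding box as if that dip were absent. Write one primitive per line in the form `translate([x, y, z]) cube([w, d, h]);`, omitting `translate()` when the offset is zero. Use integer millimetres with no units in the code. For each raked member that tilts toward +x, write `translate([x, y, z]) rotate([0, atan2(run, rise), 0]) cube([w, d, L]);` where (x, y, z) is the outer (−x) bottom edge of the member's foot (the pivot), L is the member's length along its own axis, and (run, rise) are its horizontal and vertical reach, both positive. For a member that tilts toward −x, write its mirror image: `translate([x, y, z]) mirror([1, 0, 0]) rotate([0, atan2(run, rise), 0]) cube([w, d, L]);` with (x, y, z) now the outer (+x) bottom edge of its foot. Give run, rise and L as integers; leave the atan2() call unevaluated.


translate([276, 0, 805]) cube([100, 903, 86]);
translate([0, 69, 0]) rotate([0, atan2(276, 805), 0]) cube([38, 33, 851]);
translate([652, 69, 0]) mirror([1, 0, 0]) rotate([0, atan2(276, 805), 0]) cube([38, 33, 851]);
translate([0, 801, 0]) rotate([0, atan2(276, 805), 0]) cube([38, 33, 851]);
translate([652, 801, 0]) mirror([1, 0, 0]) rotate([0, atan2(276, 805), 0]) cube([38, 33, 851]);


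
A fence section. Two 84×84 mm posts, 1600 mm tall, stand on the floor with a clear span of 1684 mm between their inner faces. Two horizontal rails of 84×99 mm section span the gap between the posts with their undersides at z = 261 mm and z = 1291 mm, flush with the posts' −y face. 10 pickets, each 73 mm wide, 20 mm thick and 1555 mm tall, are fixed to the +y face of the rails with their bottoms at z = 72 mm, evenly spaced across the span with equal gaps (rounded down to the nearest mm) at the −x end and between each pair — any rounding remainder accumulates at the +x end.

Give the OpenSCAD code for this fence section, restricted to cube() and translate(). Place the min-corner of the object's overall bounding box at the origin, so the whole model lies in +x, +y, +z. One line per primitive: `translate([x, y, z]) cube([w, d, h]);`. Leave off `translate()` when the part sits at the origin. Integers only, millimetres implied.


cube([84, 84, 1600]);
translate([1768, 0, 0]) cube([84, 84, 1600]);
translate([84, 0, 261]) cube([1684, 84, 99]);
translate([84, 0, 1291]) cube([1684, 84, 99]);
translate([170, 84, 72]) cube([73, 20, 1555]);
translate([329, 84, 72]) cube([73, 20, 1555]);
translate([488, 84, 72]) cube([73, 20, 1555]);
translate([647, 84, 72]) cube([73, 20, 1555]);
translate([806, 84, 72]) cube([73, 20, 1555]);
translate([965, 84, 72]) cube([73, 20, 1555]);
translate([1124, 84, 72]) cube([73, 20, 1555]);
translate([1283, 84, 72]) cube([73, 20, 1555]);
translate([1442, 84, 72]) cube([73, 20, 1555]);
translate([1601, 84, 72]) cube([73, 20, 1555]);


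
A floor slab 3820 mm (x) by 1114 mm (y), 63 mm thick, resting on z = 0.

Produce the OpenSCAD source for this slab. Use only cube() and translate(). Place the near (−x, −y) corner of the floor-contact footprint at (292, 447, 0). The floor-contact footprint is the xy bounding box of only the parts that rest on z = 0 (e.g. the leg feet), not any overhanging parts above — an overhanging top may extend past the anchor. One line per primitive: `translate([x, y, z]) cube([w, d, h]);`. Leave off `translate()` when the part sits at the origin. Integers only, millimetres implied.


translate([292, 447, 0]) cube([3820, 1114, 63]);


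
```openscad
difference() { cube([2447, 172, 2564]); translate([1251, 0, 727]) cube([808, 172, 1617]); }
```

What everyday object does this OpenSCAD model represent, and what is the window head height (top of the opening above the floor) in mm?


A wall with a window opening. The window head height is 2344 mm.

A wall with a rectangular opening subtracted — a window. Sill at z = 727, opening 1617 mm tall, so the head is at 727 + 1617 = 2344 mm.


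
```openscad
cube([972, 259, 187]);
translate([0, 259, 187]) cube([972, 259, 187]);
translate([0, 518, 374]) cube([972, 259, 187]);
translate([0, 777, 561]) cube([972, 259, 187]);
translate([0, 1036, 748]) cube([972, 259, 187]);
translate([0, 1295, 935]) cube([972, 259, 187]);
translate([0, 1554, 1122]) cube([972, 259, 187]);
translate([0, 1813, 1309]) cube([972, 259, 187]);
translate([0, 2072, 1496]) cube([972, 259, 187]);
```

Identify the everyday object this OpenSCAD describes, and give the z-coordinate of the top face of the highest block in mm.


A staircase. The total rise is 1683 mm.

9 identical blocks, each offset up and back from the previous — a staircase. Each step is 187 mm tall and there are 9 of them, so the total rise is 9 × 187 = 1683 mm.


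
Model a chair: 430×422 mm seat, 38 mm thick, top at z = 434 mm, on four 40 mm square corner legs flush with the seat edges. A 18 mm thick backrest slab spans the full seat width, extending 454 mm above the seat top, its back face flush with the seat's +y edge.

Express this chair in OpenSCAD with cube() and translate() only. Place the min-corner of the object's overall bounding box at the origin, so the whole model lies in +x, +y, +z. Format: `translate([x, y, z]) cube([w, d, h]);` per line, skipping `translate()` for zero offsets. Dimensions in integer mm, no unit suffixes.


translate([0, 0, 396]) cube([430, 422, 38]);
cube([40, 40, 396]);
translate([390, 0, 0]) cube([40, 40, 396]);
translate([0, 382, 0]) cube([40, 40, 396]);
translate([390, 382, 0]) cube([40, 40, 396]);
translate([0, 404, 434]) cube([430, 18, 454]);


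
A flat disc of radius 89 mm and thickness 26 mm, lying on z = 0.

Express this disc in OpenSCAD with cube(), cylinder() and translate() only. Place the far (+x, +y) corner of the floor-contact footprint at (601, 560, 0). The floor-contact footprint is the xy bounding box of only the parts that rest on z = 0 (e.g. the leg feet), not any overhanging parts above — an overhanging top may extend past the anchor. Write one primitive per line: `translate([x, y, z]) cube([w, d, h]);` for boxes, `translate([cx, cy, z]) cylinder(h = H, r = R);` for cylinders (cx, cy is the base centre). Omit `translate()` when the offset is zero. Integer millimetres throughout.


translate([512, 471, 0]) cylinder(h = 26, r = 89);


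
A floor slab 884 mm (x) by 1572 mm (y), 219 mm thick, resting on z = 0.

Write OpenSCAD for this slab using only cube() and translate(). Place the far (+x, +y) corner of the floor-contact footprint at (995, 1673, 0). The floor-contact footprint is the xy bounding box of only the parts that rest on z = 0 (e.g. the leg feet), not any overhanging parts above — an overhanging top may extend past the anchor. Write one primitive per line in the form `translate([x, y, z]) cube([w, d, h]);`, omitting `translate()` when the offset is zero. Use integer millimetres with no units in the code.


translate([111, 101, 0]) cube([884, 1572, 219]);


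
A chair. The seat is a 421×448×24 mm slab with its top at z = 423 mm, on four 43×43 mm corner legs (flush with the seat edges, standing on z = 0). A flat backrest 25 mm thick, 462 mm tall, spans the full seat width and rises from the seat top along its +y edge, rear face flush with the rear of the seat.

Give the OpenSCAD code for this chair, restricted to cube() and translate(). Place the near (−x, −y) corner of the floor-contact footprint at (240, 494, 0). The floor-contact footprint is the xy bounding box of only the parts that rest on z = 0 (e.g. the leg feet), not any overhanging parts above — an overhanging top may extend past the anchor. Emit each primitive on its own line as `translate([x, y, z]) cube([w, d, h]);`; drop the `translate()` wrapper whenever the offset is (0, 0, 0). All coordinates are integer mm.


translate([240, 494, 399]) cube([421, 448, 24]);
translate([240, 494, 0]) cube([43, 43, 399]);
translate([618, 494, 0]) cube([43, 43, 399]);
translate([240, 899, 0]) cube([43, 43, 399]);
translate([618, 899, 0]) cube([43, 43, 399]);
translate([240, 917, 423]) cube([421, 25, 462]);


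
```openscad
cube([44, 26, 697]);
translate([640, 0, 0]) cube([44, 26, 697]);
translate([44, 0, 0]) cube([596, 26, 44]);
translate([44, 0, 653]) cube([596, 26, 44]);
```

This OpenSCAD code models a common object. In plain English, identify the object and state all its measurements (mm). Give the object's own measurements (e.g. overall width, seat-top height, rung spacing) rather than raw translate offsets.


A rectangular picture frame lying in the x–z plane (depth along y). The opening is 596 mm wide (x) by 609 mm tall (z), surrounded by a border 44 mm wide on all four sides. The frame is 26 mm deep and is made of two full-height vertical stiles with two horizontal rails fitted between them.


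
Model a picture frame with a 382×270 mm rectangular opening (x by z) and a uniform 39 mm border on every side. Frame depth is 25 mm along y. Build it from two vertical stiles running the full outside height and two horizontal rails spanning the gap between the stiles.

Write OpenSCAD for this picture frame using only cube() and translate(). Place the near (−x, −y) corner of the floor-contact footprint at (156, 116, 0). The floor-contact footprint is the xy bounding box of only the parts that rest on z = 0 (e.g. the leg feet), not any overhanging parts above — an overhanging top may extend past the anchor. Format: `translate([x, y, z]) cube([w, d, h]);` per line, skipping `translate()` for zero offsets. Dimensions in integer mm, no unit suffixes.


translate([156, 116, 0]) cube([39, 25, 348]);
translate([577, 116, 0]) cube([39, 25, 348]);
translate([195, 116, 0]) cube([382, 25, 39]);
translate([195, 116, 309]) cube([382, 25, 39]);


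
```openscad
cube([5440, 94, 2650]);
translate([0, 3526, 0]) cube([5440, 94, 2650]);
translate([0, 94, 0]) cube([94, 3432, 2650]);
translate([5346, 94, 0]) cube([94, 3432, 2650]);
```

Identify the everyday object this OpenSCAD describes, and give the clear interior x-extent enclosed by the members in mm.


A house (or room) frame. The interior width is 5252 mm.

Four 2650 mm walls enclosing a rectangle with no floor or roof — a room or house frame. Outside width is 5440 mm and wall thickness is 94 mm, so the interior width is 5440 − 2 × 94 = 5252 mm.


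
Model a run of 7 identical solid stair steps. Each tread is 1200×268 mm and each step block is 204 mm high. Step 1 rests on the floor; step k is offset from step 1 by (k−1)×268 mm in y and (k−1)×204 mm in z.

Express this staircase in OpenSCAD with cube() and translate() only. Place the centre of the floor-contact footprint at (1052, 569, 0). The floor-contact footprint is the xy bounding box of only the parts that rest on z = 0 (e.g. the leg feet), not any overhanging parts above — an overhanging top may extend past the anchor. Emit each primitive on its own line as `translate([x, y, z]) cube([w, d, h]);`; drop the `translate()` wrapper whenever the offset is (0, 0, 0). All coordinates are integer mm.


translate([452, 435, 0]) cube([1200, 268, 204]);
translate([452, 703, 204]) cube([1200, 268, 204]);
translate([452, 971, 408]) cube([1200, 268, 204]);
translate([452, 1239, 612]) cube([1200, 268, 204]);
translate([452, 1507, 816]) cube([1200, 268, 204]);
translate([452, 1775, 1020]) cube([1200, 268, 204]);
translate([452, 2043, 1224]) cube([1200, 268, 204]);


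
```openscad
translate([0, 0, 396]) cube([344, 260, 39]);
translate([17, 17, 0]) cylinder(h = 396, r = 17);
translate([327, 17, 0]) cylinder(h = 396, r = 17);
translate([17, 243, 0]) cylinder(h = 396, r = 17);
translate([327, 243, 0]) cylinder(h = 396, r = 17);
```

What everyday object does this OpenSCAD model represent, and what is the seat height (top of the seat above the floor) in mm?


A stool. The seat height is 435 mm.

A 344×260×39 slab at z = 396 on four corner cylinders — a stool. The seat top is 396 + 39 = 435 mm.


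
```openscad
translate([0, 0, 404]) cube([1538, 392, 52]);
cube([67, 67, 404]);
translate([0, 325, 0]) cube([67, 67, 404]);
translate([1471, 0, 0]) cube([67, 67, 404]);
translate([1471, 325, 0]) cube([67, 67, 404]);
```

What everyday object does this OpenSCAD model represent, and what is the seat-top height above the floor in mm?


A bench. The seat-top height is 456 mm.

A long slab on four corner posts — a bench. The slab sits at z = 404 with thickness 52, so the top is 404 + 52 = 456 mm.


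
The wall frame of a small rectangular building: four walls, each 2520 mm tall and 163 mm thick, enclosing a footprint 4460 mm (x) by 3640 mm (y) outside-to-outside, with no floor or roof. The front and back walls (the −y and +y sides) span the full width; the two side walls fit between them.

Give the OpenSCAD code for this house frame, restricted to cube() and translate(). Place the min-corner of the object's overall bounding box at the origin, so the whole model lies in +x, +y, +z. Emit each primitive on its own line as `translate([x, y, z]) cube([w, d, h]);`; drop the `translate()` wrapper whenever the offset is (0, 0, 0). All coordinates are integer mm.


cube([4460, 163, 2520]);
translate([0, 3477, 0]) cube([4460, 163, 2520]);
translate([0, 163, 0]) cube([163, 3314, 2520]);
translate([4297, 163, 0]) cube([163, 3314, 2520]);


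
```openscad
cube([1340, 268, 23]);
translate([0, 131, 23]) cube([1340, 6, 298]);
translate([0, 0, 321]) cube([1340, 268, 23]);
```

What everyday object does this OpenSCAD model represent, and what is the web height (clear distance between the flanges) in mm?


An I-beam. The web height is 298 mm.

Two wide flanges with a thin centred web — an I-beam. Overall 344 mm minus two 23 mm flanges gives a web of 344 − 2·23 = 298 mm.


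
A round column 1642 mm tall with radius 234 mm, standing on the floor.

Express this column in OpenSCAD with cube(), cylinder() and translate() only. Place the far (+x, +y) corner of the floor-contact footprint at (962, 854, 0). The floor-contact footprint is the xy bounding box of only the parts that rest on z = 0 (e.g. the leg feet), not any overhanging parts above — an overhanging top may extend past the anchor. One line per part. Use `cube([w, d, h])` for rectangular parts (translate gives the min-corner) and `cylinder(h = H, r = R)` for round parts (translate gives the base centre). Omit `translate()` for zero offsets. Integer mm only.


translate([728, 620, 0]) cylinder(h = 1642, r = 234);


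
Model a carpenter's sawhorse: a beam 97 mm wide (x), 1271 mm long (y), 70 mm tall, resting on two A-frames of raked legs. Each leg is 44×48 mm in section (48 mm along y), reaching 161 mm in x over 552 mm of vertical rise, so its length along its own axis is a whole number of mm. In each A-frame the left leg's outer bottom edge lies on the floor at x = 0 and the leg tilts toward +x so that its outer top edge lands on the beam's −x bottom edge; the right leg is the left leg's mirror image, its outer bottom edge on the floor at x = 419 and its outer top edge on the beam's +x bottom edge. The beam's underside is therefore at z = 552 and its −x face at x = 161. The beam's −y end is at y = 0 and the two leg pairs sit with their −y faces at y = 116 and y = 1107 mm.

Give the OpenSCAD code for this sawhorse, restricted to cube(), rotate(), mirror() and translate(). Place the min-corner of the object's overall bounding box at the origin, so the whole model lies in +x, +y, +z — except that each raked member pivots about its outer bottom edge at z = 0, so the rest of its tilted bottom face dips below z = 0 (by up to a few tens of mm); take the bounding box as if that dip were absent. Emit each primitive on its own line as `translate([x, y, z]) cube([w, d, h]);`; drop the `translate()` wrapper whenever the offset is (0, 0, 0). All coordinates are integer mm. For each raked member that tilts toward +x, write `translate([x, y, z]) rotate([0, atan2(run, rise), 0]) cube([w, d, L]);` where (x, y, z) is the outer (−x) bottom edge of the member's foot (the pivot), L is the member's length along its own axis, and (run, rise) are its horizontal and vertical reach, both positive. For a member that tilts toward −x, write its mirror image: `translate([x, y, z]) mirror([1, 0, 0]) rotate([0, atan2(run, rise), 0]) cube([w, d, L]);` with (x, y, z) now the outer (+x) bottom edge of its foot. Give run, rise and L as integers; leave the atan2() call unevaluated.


// leg length = √(161² + 552²) = 575
// right-leg outer foot x = 2·161 + 97 = 419
// beam min-corner = (161, 0, 552)
translate([161, 0, 552]) cube([97, 1271, 70]);
translate([0, 116, 0]) rotate([0, atan2(161, 552), 0]) cube([44, 48, 575]);
translate([419, 116, 0]) mirror([1, 0, 0]) rotate([0, atan2(161, 552), 0]) cube([44, 48, 575]);
translate([0, 1107, 0]) rotate([0, atan2(161, 552), 0]) cube([44, 48, 575]);
translate([419, 1107, 0]) mirror([1, 0, 0]) rotate([0, atan2(161, 552), 0]) cube([44, 48, 575]);


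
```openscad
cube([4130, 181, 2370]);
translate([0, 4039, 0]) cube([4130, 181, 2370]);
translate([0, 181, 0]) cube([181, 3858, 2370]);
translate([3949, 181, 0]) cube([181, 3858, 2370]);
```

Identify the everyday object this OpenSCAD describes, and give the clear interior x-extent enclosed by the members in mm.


A house (or room) frame. The interior width is 3768 mm.

Four 2370 mm walls enclosing a rectangle with no floor or roof — a room or house frame. Outside width is 4130 mm and wall thickness is 181 mm, so the interior width is 4130 − 2 × 181 = 3768 mm.


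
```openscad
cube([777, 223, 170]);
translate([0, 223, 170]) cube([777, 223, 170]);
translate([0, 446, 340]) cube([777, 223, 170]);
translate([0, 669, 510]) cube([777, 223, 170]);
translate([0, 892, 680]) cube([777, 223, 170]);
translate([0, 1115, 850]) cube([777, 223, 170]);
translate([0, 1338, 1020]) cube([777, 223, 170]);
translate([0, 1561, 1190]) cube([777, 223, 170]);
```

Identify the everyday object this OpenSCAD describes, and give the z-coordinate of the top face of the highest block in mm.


A staircase. The total rise is 1360 mm.

8 identical blocks, each offset up and back from the previous — a staircase. Each step is 170 mm tall and there are 8 of them, so the total rise is 8 × 170 = 1360 mm.


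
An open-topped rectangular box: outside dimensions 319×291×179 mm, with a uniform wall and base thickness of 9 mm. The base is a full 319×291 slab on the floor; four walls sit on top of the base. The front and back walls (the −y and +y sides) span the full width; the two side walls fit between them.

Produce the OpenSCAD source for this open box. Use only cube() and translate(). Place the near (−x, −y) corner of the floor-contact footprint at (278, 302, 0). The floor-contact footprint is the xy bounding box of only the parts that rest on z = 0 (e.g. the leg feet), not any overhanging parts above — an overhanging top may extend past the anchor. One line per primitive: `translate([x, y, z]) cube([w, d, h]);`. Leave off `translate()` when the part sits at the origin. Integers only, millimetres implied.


translate([278, 302, 0]) cube([319, 291, 9]);
translate([278, 302, 9]) cube([319, 9, 170]);
translate([278, 584, 9]) cube([319, 9, 170]);
translate([278, 311, 9]) cube([9, 273, 170]);
translate([588, 311, 9]) cube([9, 273, 170]);


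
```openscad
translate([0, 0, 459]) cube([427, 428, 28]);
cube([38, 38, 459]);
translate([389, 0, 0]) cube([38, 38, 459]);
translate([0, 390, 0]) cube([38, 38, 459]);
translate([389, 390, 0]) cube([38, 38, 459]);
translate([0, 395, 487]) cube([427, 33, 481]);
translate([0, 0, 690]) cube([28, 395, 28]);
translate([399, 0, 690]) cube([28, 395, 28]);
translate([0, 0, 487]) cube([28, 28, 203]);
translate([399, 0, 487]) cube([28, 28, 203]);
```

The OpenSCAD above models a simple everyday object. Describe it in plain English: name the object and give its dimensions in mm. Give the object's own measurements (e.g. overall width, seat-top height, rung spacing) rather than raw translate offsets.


A chair. The seat is a 427×428×28 mm slab with its top at z = 487 mm, on four 38×38 mm corner legs (flush with the seat edges, standing on z = 0). A flat backrest 33 mm thick, 481 mm tall, spans the full seat width and rises from the seat top along its +y edge, rear face flush with the rear of the seat. Two armrests of 28×28 mm section run along each side from the seat's front edge to the front of the backrest, top faces 231 mm above the seat top and outer faces flush with the seat's x-edges; a 28×28 mm post under the front of each armrest stands on the seat at the front corner.


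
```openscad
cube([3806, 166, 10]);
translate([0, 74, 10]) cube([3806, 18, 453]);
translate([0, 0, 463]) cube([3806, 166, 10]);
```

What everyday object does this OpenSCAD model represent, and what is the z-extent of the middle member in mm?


An I-beam. The web height is 453 mm.

Two wide flanges with a thin centred web — an I-beam. Overall 473 mm minus two 10 mm flanges gives a web of 473 − 2·10 = 453 mm.


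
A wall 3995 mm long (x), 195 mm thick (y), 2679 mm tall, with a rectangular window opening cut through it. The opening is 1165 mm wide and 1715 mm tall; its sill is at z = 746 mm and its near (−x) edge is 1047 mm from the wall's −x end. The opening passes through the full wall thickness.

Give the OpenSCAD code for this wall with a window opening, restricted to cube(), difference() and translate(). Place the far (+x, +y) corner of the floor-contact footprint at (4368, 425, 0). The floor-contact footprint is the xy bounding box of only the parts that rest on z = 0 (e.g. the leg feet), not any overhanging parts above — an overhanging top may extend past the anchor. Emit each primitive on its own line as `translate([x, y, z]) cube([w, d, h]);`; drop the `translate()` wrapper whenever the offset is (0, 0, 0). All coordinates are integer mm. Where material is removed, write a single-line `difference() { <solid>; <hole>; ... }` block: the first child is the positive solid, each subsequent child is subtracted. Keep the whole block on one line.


difference() { translate([373, 230, 0]) cube([3995, 195, 2679]); translate([1420, 230, 746]) cube([1165, 195, 1715]); }


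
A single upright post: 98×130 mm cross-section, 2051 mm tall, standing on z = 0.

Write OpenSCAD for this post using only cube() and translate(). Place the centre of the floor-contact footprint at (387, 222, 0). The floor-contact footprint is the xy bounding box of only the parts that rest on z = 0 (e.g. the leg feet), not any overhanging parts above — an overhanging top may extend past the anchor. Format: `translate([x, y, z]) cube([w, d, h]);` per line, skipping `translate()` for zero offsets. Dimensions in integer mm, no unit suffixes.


translate([338, 157, 0]) cube([98, 130, 2051]);


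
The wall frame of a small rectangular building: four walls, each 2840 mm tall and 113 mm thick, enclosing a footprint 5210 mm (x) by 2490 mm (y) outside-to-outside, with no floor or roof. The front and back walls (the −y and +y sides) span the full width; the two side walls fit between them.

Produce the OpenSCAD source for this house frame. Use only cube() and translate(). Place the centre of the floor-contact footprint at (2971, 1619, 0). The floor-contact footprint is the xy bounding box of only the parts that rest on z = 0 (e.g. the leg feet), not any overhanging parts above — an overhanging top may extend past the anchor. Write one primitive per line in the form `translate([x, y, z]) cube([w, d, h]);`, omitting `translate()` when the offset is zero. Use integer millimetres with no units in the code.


translate([366, 374, 0]) cube([5210, 113, 2840]);
translate([366, 2751, 0]) cube([5210, 113, 2840]);
translate([366, 487, 0]) cube([113, 2264, 2840]);
translate([5463, 487, 0]) cube([113, 2264, 2840]);


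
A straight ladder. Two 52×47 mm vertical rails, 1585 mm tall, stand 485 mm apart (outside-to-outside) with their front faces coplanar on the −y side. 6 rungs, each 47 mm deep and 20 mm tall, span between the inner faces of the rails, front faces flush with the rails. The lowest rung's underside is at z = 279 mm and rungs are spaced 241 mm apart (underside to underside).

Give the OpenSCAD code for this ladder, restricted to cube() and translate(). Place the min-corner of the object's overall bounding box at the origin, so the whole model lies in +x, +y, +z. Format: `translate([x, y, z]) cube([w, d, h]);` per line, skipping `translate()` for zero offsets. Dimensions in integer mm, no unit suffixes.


cube([52, 47, 1585]);
translate([433, 0, 0]) cube([52, 47, 1585]);
translate([52, 0, 279]) cube([381, 47, 20]);
translate([52, 0, 520]) cube([381, 47, 20]);
translate([52, 0, 761]) cube([381, 47, 20]);
translate([52, 0, 1002]) cube([381, 47, 20]);
translate([52, 0, 1243]) cube([381, 47, 20]);
translate([52, 0, 1484]) cube([381, 47, 20]);


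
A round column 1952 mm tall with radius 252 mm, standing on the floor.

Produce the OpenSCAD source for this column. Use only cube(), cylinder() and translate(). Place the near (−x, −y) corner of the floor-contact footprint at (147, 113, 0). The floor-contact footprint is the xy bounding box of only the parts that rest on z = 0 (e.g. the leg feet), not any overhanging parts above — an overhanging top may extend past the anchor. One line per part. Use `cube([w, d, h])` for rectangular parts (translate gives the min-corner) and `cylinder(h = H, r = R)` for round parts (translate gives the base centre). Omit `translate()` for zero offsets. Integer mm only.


translate([399, 365, 0]) cylinder(h = 1952, r = 252);


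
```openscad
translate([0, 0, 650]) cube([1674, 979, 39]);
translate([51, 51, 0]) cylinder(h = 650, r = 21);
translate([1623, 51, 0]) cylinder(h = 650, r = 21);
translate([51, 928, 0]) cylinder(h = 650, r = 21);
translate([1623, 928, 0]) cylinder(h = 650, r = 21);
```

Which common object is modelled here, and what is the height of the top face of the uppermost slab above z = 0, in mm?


A table. The table height is 689 mm.

A 1674×979×39 slab sits at z = 650 on four Ø42 mm round legs — a table. The top surface is at 650 + 39 = 689 mm.


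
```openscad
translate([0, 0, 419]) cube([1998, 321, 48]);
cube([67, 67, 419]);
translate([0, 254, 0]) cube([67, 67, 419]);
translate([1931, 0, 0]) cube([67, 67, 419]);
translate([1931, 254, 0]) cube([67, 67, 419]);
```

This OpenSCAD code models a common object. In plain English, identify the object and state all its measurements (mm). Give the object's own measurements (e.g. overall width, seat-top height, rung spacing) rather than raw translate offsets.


A bench: a 1998×321 mm seat slab, 48 mm thick, top at z = 467 mm, on four 67×67 mm square legs flush with the seat corners and standing on z = 0.


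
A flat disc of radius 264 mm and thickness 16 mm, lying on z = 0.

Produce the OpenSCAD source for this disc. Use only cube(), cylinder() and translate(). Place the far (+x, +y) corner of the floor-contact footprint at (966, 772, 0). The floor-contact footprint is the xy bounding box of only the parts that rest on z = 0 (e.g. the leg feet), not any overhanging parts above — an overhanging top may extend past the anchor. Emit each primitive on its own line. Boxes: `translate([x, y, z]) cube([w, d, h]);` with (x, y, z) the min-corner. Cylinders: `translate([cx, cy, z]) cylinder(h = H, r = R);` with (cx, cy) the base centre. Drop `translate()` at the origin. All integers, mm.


translate([702, 508, 0]) cylinder(h = 16, r = 264);


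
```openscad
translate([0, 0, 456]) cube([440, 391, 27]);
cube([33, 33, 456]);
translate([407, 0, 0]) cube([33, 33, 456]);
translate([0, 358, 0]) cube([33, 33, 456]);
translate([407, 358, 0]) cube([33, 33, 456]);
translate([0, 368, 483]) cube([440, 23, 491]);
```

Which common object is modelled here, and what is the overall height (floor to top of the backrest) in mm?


A chair. The overall height is 974 mm.

A slab on four corner posts with a tall panel at the back — a chair. The seat slab sits at z = 456 with thickness 27, and the 491 mm backrest starts at the seat top, so the overall height is 456 + 27 + 491 = 974 mm.


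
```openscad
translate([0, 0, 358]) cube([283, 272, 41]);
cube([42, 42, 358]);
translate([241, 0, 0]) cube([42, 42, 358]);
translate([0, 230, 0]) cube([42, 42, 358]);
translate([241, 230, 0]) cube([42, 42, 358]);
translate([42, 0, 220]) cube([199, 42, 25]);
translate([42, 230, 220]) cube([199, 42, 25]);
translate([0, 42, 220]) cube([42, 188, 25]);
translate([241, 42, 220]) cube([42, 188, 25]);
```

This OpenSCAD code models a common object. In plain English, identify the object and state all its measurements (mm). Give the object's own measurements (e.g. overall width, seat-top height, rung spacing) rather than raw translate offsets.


A four-legged stool. The seat is a 283×272×41 mm slab whose top surface is at z = 399 mm; four square legs, each 42×42 mm in cross-section, run from the floor (z = 0) to the underside of the seat, each flush with a corner of the seat. Four stretchers, 42 mm wide and 25 mm tall, connect adjacent legs with their undersides at z = 220 mm, each running between the inner faces of the legs it joins and aligned with the legs' outer faces on the other axis.


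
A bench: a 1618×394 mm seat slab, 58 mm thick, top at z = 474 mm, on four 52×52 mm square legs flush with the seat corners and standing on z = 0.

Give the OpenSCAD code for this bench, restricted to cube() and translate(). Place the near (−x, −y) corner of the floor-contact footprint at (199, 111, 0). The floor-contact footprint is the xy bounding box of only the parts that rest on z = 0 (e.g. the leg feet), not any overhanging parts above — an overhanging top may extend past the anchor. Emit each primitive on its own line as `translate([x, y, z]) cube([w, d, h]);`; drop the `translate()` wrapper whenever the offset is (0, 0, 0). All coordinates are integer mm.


// leg_h = 474 − 58 = 416
translate([199, 111, 416]) cube([1618, 394, 58]);
translate([199, 111, 0]) cube([52, 52, 416]);
translate([199, 453, 0]) cube([52, 52, 416]);
translate([1765, 111, 0]) cube([52, 52, 416]);
translate([1765, 453, 0]) cube([52, 52, 416]);
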